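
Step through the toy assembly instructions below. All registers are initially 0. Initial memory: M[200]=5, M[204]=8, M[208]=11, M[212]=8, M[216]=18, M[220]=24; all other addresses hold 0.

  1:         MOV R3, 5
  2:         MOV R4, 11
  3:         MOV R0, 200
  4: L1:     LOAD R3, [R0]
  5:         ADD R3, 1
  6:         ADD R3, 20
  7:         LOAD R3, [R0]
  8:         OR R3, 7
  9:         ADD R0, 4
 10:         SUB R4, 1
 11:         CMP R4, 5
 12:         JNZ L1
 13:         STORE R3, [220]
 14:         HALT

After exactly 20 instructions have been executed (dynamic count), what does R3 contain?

R3=5
R4=11
R0=200
R3=M[200]=5
R3=5+1=6
R3=6+20=26
R3=M[200]=5
R3=5|7=7
R0=200+4=204
R4=11-1=10
CMP R4, 5  (cmp 10,5)
JNZ L1: taken
R3=M[204]=8
R3=8+1=9
R3=9+20=29
R3=M[204]=8
R3=8|7=15
R0=204+4=208
R4=10-1=9
CMP R4, 5  (cmp 9,5)
After step 20: R3 = 15.

15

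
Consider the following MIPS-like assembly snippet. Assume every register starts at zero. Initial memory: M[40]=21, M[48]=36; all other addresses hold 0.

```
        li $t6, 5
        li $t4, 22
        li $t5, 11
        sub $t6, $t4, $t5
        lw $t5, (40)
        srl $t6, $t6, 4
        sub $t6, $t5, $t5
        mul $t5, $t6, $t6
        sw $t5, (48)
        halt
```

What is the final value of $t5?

0

li $t6, 5 → $t6=5
li $t4, 22 → $t4=22
li $t5, 11 → $t5=11
sub $t6, $t4, $t5 → $t6=22-11=11
lw $t5, (40) → $t5=M[40]=21
srl $t6, $t6, 4 → $t6=11>>4=0
sub $t6, $t5, $t5 → $t6=21-21=0
mul $t5, $t6, $t6 → $t5=0*0=0
sw $t5, (48) → M[48]=0
halt.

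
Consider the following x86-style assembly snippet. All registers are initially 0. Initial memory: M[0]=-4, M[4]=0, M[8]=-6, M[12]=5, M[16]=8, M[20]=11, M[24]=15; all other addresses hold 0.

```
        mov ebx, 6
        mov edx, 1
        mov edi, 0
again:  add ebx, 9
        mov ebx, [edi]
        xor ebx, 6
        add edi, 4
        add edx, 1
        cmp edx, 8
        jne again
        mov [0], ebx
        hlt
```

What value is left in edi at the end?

after mov ebx, 6: ebx=6
after mov edx, 1: edx=1
after mov edi, 0: edi=0
after add ebx, 9: ebx=6+9=15
after mov ebx, [edi]: ebx=M[0]=-4
after xor ebx, 6: ebx=(-4)^6=-6
after add edi, 4: edi=0+4=4
after add edx, 1: edx=1+1=2
cmp edx, 8  (cmp 2,8)
jne again: taken
after add ebx, 9: ebx=(-6)+9=3
after mov ebx, [edi]: ebx=M[4]=0
after xor ebx, 6: ebx=0^6=6
after add edi, 4: edi=4+4=8
after add edx, 1: edx=2+1=3
cmp edx, 8  (cmp 3,8)
jne again: taken
after add ebx, 9: ebx=6+9=15
after mov ebx, [edi]: ebx=M[8]=-6
after xor ebx, 6: ebx=(-6)^6=-4
after add edi, 4: edi=8+4=12
after add edx, 1: edx=3+1=4
cmp edx, 8  (cmp 4,8)
jne again: taken
after add ebx, 9: ebx=(-4)+9=5
after mov ebx, [edi]: ebx=M[12]=5
after xor ebx, 6: ebx=5^6=3
after add edi, 4: edi=12+4=16
after add edx, 1: edx=4+1=5
cmp edx, 8  (cmp 5,8)
jne again: taken
after add ebx, 9: ebx=3+9=12
after mov ebx, [edi]: ebx=M[16]=8
after xor ebx, 6: ebx=8^6=14
after add edi, 4: edi=16+4=20
after add edx, 1: edx=5+1=6
cmp edx, 8  (cmp 6,8)
jne again: taken
after add ebx, 9: ebx=14+9=23
after mov ebx, [edi]: ebx=M[20]=11
after xor ebx, 6: ebx=11^6=13
after add edi, 4: edi=20+4=24
after add edx, 1: edx=6+1=7
cmp edx, 8  (cmp 7,8)
jne again: taken
after add ebx, 9: ebx=13+9=22
after mov ebx, [edi]: ebx=M[24]=15
after xor ebx, 6: ebx=15^6=9
after add edi, 4: edi=24+4=28
after add edx, 1: edx=7+1=8
cmp edx, 8  (cmp 8,8)
jne again: not taken
mov [0], ebx → M[0]=9
halt.

28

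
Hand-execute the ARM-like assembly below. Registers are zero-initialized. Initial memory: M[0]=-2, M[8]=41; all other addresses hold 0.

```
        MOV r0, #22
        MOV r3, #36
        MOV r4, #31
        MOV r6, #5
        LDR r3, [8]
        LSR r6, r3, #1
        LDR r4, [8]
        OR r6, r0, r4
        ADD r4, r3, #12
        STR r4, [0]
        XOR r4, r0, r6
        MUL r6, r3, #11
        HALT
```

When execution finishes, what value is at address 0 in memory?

53

MOV r0, #22 → r0=22
MOV r3, #36 → r3=36
MOV r4, #31 → r4=31
MOV r6, #5 → r6=5
LDR r3, [8] → r3=M[8]=41
LSR r6, r3, #1 → r6=41>>1=20
LDR r4, [8] → r4=M[8]=41
OR r6, r0, r4 → r6=22|41=63
ADD r4, r3, #12 → r4=41+12=53
STR r4, [0] → M[0]=53
XOR r4, r0, r6 → r4=22^63=41
MUL r6, r3, #11 → r6=41*11=451
halt.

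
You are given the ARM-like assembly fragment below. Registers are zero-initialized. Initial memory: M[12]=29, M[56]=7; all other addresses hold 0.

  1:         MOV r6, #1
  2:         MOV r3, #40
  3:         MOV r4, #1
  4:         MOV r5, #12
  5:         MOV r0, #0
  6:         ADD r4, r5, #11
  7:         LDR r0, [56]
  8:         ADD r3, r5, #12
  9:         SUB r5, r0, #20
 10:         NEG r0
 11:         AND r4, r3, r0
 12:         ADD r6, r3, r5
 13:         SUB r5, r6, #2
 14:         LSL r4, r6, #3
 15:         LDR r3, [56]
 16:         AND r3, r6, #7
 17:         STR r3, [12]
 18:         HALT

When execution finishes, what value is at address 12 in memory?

MOV r6, #1 → r6=1
MOV r3, #40 → r3=40
MOV r4, #1 → r4=1
MOV r5, #12 → r5=12
MOV r0, #0 → r0=0
ADD r4, r5, #11 → r4=12+11=23
LDR r0, [56] → r0=M[56]=7
ADD r3, r5, #12 → r3=12+12=24
SUB r5, r0, #20 → r5=7-20=-13
NEG r0 → r0=-(7)=-7
AND r4, r3, r0 → r4=24&(-7)=24
ADD r6, r3, r5 → r6=24+(-13)=11
SUB r5, r6, #2 → r5=11-2=9
LSL r4, r6, #3 → r4=11<<3=88
LDR r3, [56] → r3=M[56]=7
AND r3, r6, #7 → r3=11&7=3
STR r3, [12] → M[12]=3
halt.

3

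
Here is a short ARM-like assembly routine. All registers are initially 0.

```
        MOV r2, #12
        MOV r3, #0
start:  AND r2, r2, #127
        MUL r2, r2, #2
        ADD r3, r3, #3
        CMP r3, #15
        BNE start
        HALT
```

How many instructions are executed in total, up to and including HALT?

28

MOV r2, #12 → r2=12
MOV r3, #0 → r3=0
AND r2, r2, #127 → r2=12&127=12
MUL r2, r2, #2 → r2=12*2=24
ADD r3, r3, #3 → r3=0+3=3
CMP r3, #15  (cmp 3,15)
BNE start: taken
AND r2, r2, #127 → r2=24&127=24
MUL r2, r2, #2 → r2=24*2=48
ADD r3, r3, #3 → r3=3+3=6
CMP r3, #15  (cmp 6,15)
BNE start: taken
AND r2, r2, #127 → r2=48&127=48
MUL r2, r2, #2 → r2=48*2=96
ADD r3, r3, #3 → r3=6+3=9
CMP r3, #15  (cmp 9,15)
BNE start: taken
AND r2, r2, #127 → r2=96&127=96
MUL r2, r2, #2 → r2=96*2=192
ADD r3, r3, #3 → r3=9+3=12
CMP r3, #15  (cmp 12,15)
BNE start: taken
AND r2, r2, #127 → r2=192&127=64
MUL r2, r2, #2 → r2=64*2=128
ADD r3, r3, #3 → r3=12+3=15
CMP r3, #15  (cmp 15,15)
BNE start: not taken
halt.
Total executed instructions: 28.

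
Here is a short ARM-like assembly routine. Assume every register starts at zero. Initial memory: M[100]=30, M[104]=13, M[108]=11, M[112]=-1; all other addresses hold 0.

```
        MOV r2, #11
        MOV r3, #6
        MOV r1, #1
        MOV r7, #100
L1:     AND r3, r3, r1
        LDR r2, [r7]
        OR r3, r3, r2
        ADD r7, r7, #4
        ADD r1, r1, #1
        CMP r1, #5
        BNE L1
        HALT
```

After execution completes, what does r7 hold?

116

MOV r2, #11 → r2=11
MOV r3, #6 → r3=6
MOV r1, #1 → r1=1
MOV r7, #100 → r7=100
AND r3, r3, r1 → r3=6&1=0
LDR r2, [r7] → r2=M[100]=30
OR r3, r3, r2 → r3=0|30=30
ADD r7, r7, #4 → r7=100+4=104
ADD r1, r1, #1 → r1=1+1=2
CMP r1, #5  (cmp 2,5)
BNE L1: taken
AND r3, r3, r1 → r3=30&2=2
LDR r2, [r7] → r2=M[104]=13
OR r3, r3, r2 → r3=2|13=15
ADD r7, r7, #4 → r7=104+4=108
ADD r1, r1, #1 → r1=2+1=3
CMP r1, #5  (cmp 3,5)
BNE L1: taken
AND r3, r3, r1 → r3=15&3=3
LDR r2, [r7] → r2=M[108]=11
OR r3, r3, r2 → r3=3|11=11
ADD r7, r7, #4 → r7=108+4=112
ADD r1, r1, #1 → r1=3+1=4
CMP r1, #5  (cmp 4,5)
BNE L1: taken
AND r3, r3, r1 → r3=11&4=0
LDR r2, [r7] → r2=M[112]=-1
OR r3, r3, r2 → r3=0|(-1)=-1
ADD r7, r7, #4 → r7=112+4=116
ADD r1, r1, #1 → r1=4+1=5
CMP r1, #5  (cmp 5,5)
BNE L1: not taken
halt.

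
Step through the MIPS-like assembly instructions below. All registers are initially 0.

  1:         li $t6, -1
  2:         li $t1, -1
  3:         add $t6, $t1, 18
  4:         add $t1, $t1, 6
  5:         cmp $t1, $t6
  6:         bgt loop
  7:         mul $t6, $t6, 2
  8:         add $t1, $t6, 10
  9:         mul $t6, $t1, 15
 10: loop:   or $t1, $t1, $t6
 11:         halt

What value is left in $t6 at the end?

after li $t6, -1: $t6=-1
after li $t1, -1: $t1=-1
after add $t6, $t1, 18: $t6=(-1)+18=17
after add $t1, $t1, 6: $t1=(-1)+6=5
cmp $t1, $t6  (cmp 5,17)
bgt loop: not taken
after mul $t6, $t6, 2: $t6=17*2=34
after add $t1, $t6, 10: $t1=34+10=44
after mul $t6, $t1, 15: $t6=44*15=660
after or $t1, $t1, $t6: $t1=44|660=700
halt.

660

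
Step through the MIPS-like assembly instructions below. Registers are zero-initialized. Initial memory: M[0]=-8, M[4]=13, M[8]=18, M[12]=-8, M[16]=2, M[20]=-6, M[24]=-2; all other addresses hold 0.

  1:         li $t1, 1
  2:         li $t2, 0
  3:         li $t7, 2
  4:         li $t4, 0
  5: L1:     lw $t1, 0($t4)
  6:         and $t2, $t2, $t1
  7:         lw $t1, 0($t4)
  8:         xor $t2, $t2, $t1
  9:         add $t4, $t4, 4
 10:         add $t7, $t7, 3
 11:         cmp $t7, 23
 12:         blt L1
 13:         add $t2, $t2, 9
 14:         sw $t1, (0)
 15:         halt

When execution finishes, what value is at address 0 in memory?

-2

li $t1, 1 → $t1=1
li $t2, 0 → $t2=0
li $t7, 2 → $t7=2
li $t4, 0 → $t4=0
lw $t1, 0($t4) → $t1=M[0]=-8
and $t2, $t2, $t1 → $t2=0&(-8)=0
lw $t1, 0($t4) → $t1=M[0]=-8
xor $t2, $t2, $t1 → $t2=0^(-8)=-8
add $t4, $t4, 4 → $t4=0+4=4
add $t7, $t7, 3 → $t7=2+3=5
cmp $t7, 23  (cmp 5,23)
blt L1: taken
lw $t1, 0($t4) → $t1=M[4]=13
and $t2, $t2, $t1 → $t2=(-8)&13=8
lw $t1, 0($t4) → $t1=M[4]=13
xor $t2, $t2, $t1 → $t2=8^13=5
add $t4, $t4, 4 → $t4=4+4=8
add $t7, $t7, 3 → $t7=5+3=8
cmp $t7, 23  (cmp 8,23)
blt L1: taken
lw $t1, 0($t4) → $t1=M[8]=18
and $t2, $t2, $t1 → $t2=5&18=0
lw $t1, 0($t4) → $t1=M[8]=18
xor $t2, $t2, $t1 → $t2=0^18=18
add $t4, $t4, 4 → $t4=8+4=12
add $t7, $t7, 3 → $t7=8+3=11
cmp $t7, 23  (cmp 11,23)
blt L1: taken
lw $t1, 0($t4) → $t1=M[12]=-8
and $t2, $t2, $t1 → $t2=18&(-8)=16
lw $t1, 0($t4) → $t1=M[12]=-8
xor $t2, $t2, $t1 → $t2=16^(-8)=-24
add $t4, $t4, 4 → $t4=12+4=16
add $t7, $t7, 3 → $t7=11+3=14
cmp $t7, 23  (cmp 14,23)
blt L1: taken
lw $t1, 0($t4) → $t1=M[16]=2
and $t2, $t2, $t1 → $t2=(-24)&2=0
lw $t1, 0($t4) → $t1=M[16]=2
xor $t2, $t2, $t1 → $t2=0^2=2
add $t4, $t4, 4 → $t4=16+4=20
add $t7, $t7, 3 → $t7=14+3=17
cmp $t7, 23  (cmp 17,23)
blt L1: taken
lw $t1, 0($t4) → $t1=M[20]=-6
and $t2, $t2, $t1 → $t2=2&(-6)=2
lw $t1, 0($t4) → $t1=M[20]=-6
xor $t2, $t2, $t1 → $t2=2^(-6)=-8
add $t4, $t4, 4 → $t4=20+4=24
add $t7, $t7, 3 → $t7=17+3=20
cmp $t7, 23  (cmp 20,23)
blt L1: taken
lw $t1, 0($t4) → $t1=M[24]=-2
and $t2, $t2, $t1 → $t2=(-8)&(-2)=-8
lw $t1, 0($t4) → $t1=M[24]=-2
xor $t2, $t2, $t1 → $t2=(-8)^(-2)=6
add $t4, $t4, 4 → $t4=24+4=28
add $t7, $t7, 3 → $t7=20+3=23
cmp $t7, 23  (cmp 23,23)
blt L1: not taken
add $t2, $t2, 9 → $t2=6+9=15
sw $t1, (0) → M[0]=-2
halt.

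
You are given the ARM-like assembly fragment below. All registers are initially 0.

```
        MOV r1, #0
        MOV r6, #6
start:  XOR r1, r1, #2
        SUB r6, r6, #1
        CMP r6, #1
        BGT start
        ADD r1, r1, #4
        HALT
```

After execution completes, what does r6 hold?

1

MOV r1, #0 → r1=0
MOV r6, #6 → r6=6
XOR r1, r1, #2 → r1=0^2=2
SUB r6, r6, #1 → r6=6-1=5
CMP r6, #1  (cmp 5,1)
BGT start: taken
XOR r1, r1, #2 → r1=2^2=0
SUB r6, r6, #1 → r6=5-1=4
CMP r6, #1  (cmp 4,1)
BGT start: taken
XOR r1, r1, #2 → r1=0^2=2
SUB r6, r6, #1 → r6=4-1=3
CMP r6, #1  (cmp 3,1)
BGT start: taken
XOR r1, r1, #2 → r1=2^2=0
SUB r6, r6, #1 → r6=3-1=2
CMP r6, #1  (cmp 2,1)
BGT start: taken
XOR r1, r1, #2 → r1=0^2=2
SUB r6, r6, #1 → r6=2-1=1
CMP r6, #1  (cmp 1,1)
BGT start: not taken
ADD r1, r1, #4 → r1=2+4=6
halt.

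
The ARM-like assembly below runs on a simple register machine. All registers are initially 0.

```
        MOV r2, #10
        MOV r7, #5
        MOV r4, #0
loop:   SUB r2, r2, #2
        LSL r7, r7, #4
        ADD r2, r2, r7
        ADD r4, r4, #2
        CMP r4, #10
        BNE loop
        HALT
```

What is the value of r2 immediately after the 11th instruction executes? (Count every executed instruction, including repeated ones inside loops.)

r2=10
r7=5
r4=0
r2=10-2=8
r7=5<<4=80
r2=8+80=88
r4=0+2=2
CMP r4, #10  (cmp 2,10)
BNE loop: taken
r2=88-2=86
r7=80<<4=1280
After step 11: r2 = 86.

86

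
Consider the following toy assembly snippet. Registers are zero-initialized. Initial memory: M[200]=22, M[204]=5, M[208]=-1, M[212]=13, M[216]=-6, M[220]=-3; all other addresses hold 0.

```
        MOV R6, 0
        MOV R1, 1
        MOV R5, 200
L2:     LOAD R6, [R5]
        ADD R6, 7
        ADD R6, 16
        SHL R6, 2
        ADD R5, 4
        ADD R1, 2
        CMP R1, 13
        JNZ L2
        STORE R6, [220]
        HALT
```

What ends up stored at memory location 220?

80

after MOV R6, 0: R6=0
after MOV R1, 1: R1=1
after MOV R5, 200: R5=200
after LOAD R6, [R5]: R6=M[200]=22
after ADD R6, 7: R6=22+7=29
after ADD R6, 16: R6=29+16=45
after SHL R6, 2: R6=45<<2=180
after ADD R5, 4: R5=200+4=204
after ADD R1, 2: R1=1+2=3
CMP R1, 13  (cmp 3,13)
JNZ L2: taken
after LOAD R6, [R5]: R6=M[204]=5
after ADD R6, 7: R6=5+7=12
after ADD R6, 16: R6=12+16=28
after SHL R6, 2: R6=28<<2=112
after ADD R5, 4: R5=204+4=208
after ADD R1, 2: R1=3+2=5
CMP R1, 13  (cmp 5,13)
JNZ L2: taken
after LOAD R6, [R5]: R6=M[208]=-1
after ADD R6, 7: R6=(-1)+7=6
after ADD R6, 16: R6=6+16=22
after SHL R6, 2: R6=22<<2=88
after ADD R5, 4: R5=208+4=212
after ADD R1, 2: R1=5+2=7
CMP R1, 13  (cmp 7,13)
JNZ L2: taken
after LOAD R6, [R5]: R6=M[212]=13
after ADD R6, 7: R6=13+7=20
after ADD R6, 16: R6=20+16=36
after SHL R6, 2: R6=36<<2=144
after ADD R5, 4: R5=212+4=216
after ADD R1, 2: R1=7+2=9
CMP R1, 13  (cmp 9,13)
JNZ L2: taken
after LOAD R6, [R5]: R6=M[216]=-6
after ADD R6, 7: R6=(-6)+7=1
after ADD R6, 16: R6=1+16=17
after SHL R6, 2: R6=17<<2=68
after ADD R5, 4: R5=216+4=220
after ADD R1, 2: R1=9+2=11
CMP R1, 13  (cmp 11,13)
JNZ L2: taken
after LOAD R6, [R5]: R6=M[220]=-3
after ADD R6, 7: R6=(-3)+7=4
after ADD R6, 16: R6=4+16=20
after SHL R6, 2: R6=20<<2=80
after ADD R5, 4: R5=220+4=224
after ADD R1, 2: R1=11+2=13
CMP R1, 13  (cmp 13,13)
JNZ L2: not taken
STORE R6, [220] → M[220]=80
halt.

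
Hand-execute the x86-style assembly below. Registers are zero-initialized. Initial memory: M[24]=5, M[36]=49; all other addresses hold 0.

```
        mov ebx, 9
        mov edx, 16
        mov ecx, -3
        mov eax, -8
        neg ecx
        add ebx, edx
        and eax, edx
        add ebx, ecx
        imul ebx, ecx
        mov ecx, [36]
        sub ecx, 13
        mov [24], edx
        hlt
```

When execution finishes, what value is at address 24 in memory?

16

mov ebx, 9 → ebx=9
mov edx, 16 → edx=16
mov ecx, -3 → ecx=-3
mov eax, -8 → eax=-8
neg ecx → ecx=-(-3)=3
add ebx, edx → ebx=9+16=25
and eax, edx → eax=(-8)&16=16
add ebx, ecx → ebx=25+3=28
imul ebx, ecx → ebx=28*3=84
mov ecx, [36] → ecx=M[36]=49
sub ecx, 13 → ecx=49-13=36
mov [24], edx → M[24]=16
halt.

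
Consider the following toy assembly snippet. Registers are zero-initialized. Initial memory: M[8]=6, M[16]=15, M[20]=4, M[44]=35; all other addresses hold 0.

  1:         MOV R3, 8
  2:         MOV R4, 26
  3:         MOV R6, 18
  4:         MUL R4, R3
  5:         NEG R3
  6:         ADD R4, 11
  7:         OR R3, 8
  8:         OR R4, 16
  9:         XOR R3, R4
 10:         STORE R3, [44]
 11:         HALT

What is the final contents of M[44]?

MOV R3, 8 → R3=8
MOV R4, 26 → R4=26
MOV R6, 18 → R6=18
MUL R4, R3 → R4=26*8=208
NEG R3 → R3=-(8)=-8
ADD R4, 11 → R4=208+11=219
OR R3, 8 → R3=(-8)|8=-8
OR R4, 16 → R4=219|16=219
XOR R3, R4 → R3=(-8)^219=-221
STORE R3, [44] → M[44]=-221
halt.

-221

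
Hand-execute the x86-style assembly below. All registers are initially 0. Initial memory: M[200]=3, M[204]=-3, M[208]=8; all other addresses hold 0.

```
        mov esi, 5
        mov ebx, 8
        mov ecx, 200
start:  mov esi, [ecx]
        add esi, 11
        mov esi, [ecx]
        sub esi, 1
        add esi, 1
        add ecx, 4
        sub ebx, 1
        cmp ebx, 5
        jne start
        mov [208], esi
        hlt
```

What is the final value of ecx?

212

esi=5
ebx=8
ecx=200
esi=M[200]=3
esi=3+11=14
esi=M[200]=3
esi=3-1=2
esi=2+1=3
ecx=200+4=204
ebx=8-1=7
cmp ebx, 5  (cmp 7,5)
jne start: taken
esi=M[204]=-3
esi=(-3)+11=8
esi=M[204]=-3
esi=(-3)-1=-4
esi=(-4)+1=-3
ecx=204+4=208
ebx=7-1=6
cmp ebx, 5  (cmp 6,5)
jne start: taken
esi=M[208]=8
esi=8+11=19
esi=M[208]=8
esi=8-1=7
esi=7+1=8
ecx=208+4=212
ebx=6-1=5
cmp ebx, 5  (cmp 5,5)
jne start: not taken
mov [208], esi → M[208]=8
halt.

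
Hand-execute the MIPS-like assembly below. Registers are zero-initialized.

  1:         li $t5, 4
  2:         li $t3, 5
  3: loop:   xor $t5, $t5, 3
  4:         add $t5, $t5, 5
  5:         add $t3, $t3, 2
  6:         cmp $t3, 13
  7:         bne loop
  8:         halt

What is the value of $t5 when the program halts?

$t5=4
$t3=5
$t5=4^3=7
$t5=7+5=12
$t3=5+2=7
cmp $t3, 13  (cmp 7,13)
bne loop: taken
$t5=12^3=15
$t5=15+5=20
$t3=7+2=9
cmp $t3, 13  (cmp 9,13)
bne loop: taken
$t5=20^3=23
$t5=23+5=28
$t3=9+2=11
cmp $t3, 13  (cmp 11,13)
bne loop: taken
$t5=28^3=31
$t5=31+5=36
$t3=11+2=13
cmp $t3, 13  (cmp 13,13)
bne loop: not taken
halt.

36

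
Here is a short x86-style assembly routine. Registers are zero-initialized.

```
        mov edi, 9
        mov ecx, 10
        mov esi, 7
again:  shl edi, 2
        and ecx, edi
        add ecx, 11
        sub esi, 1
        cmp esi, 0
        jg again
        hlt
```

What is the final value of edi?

147456

mov edi, 9 → edi=9
mov ecx, 10 → ecx=10
mov esi, 7 → esi=7
shl edi, 2 → edi=9<<2=36
and ecx, edi → ecx=10&36=0
add ecx, 11 → ecx=0+11=11
sub esi, 1 → esi=7-1=6
cmp esi, 0  (cmp 6,0)
jg again: taken
shl edi, 2 → edi=36<<2=144
and ecx, edi → ecx=11&144=0
add ecx, 11 → ecx=0+11=11
sub esi, 1 → esi=6-1=5
cmp esi, 0  (cmp 5,0)
jg again: taken
shl edi, 2 → edi=144<<2=576
and ecx, edi → ecx=11&576=0
add ecx, 11 → ecx=0+11=11
sub esi, 1 → esi=5-1=4
cmp esi, 0  (cmp 4,0)
jg again: taken
shl edi, 2 → edi=576<<2=2304
and ecx, edi → ecx=11&2304=0
add ecx, 11 → ecx=0+11=11
sub esi, 1 → esi=4-1=3
cmp esi, 0  (cmp 3,0)
jg again: taken
shl edi, 2 → edi=2304<<2=9216
and ecx, edi → ecx=11&9216=0
add ecx, 11 → ecx=0+11=11
sub esi, 1 → esi=3-1=2
cmp esi, 0  (cmp 2,0)
jg again: taken
shl edi, 2 → edi=9216<<2=36864
and ecx, edi → ecx=11&36864=0
add ecx, 11 → ecx=0+11=11
sub esi, 1 → esi=2-1=1
cmp esi, 0  (cmp 1,0)
jg again: taken
shl edi, 2 → edi=36864<<2=147456
and ecx, edi → ecx=11&147456=0
add ecx, 11 → ecx=0+11=11
sub esi, 1 → esi=1-1=0
cmp esi, 0  (cmp 0,0)
jg again: not taken
halt.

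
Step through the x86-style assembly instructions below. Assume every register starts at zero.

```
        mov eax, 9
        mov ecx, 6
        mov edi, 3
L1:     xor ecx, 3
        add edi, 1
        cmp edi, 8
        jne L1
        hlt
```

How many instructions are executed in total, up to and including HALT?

24

eax=9
ecx=6
edi=3
ecx=6^3=5
edi=3+1=4
cmp edi, 8  (cmp 4,8)
jne L1: taken
ecx=5^3=6
edi=4+1=5
cmp edi, 8  (cmp 5,8)
jne L1: taken
ecx=6^3=5
edi=5+1=6
cmp edi, 8  (cmp 6,8)
jne L1: taken
ecx=5^3=6
edi=6+1=7
cmp edi, 8  (cmp 7,8)
jne L1: taken
ecx=6^3=5
edi=7+1=8
cmp edi, 8  (cmp 8,8)
jne L1: not taken
halt.
Total executed instructions: 24.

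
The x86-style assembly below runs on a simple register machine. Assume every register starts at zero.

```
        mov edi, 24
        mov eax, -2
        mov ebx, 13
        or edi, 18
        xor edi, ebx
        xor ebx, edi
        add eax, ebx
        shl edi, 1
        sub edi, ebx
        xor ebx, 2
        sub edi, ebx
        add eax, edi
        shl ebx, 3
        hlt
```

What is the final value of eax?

20

after mov edi, 24: edi=24
after mov eax, -2: eax=-2
after mov ebx, 13: ebx=13
after or edi, 18: edi=24|18=26
after xor edi, ebx: edi=26^13=23
after xor ebx, edi: ebx=13^23=26
after add eax, ebx: eax=(-2)+26=24
after shl edi, 1: edi=23<<1=46
after sub edi, ebx: edi=46-26=20
after xor ebx, 2: ebx=26^2=24
after sub edi, ebx: edi=20-24=-4
after add eax, edi: eax=24+(-4)=20
after shl ebx, 3: ebx=24<<3=192
halt.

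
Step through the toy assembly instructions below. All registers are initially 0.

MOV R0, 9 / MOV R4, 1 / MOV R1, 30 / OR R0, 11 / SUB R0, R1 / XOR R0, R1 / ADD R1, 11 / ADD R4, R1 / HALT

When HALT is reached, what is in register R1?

R0=9
R4=1
R1=30
R0=9|11=11
R0=11-30=-19
R0=(-19)^30=-13
R1=30+11=41
R4=1+41=42
halt.

41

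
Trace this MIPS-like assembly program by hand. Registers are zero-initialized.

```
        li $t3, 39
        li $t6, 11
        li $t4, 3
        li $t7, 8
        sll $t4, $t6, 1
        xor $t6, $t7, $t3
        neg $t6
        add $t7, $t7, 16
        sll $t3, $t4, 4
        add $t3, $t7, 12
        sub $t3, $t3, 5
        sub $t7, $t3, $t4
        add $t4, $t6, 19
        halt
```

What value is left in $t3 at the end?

li $t3, 39 → $t3=39
li $t6, 11 → $t6=11
li $t4, 3 → $t4=3
li $t7, 8 → $t7=8
sll $t4, $t6, 1 → $t4=11<<1=22
xor $t6, $t7, $t3 → $t6=8^39=47
neg $t6 → $t6=-(47)=-47
add $t7, $t7, 16 → $t7=8+16=24
sll $t3, $t4, 4 → $t3=22<<4=352
add $t3, $t7, 12 → $t3=24+12=36
sub $t3, $t3, 5 → $t3=36-5=31
sub $t7, $t3, $t4 → $t7=31-22=9
add $t4, $t6, 19 → $t4=(-47)+19=-28
halt.

31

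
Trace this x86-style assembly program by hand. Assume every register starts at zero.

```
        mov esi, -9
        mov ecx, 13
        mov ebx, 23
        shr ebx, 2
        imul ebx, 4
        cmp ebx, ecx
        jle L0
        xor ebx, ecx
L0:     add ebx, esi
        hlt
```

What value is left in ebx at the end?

mov esi, -9 → esi=-9
mov ecx, 13 → ecx=13
mov ebx, 23 → ebx=23
shr ebx, 2 → ebx=23>>2=5
imul ebx, 4 → ebx=5*4=20
cmp ebx, ecx  (cmp 20,13)
jle L0: not taken
xor ebx, ecx → ebx=20^13=25
add ebx, esi → ebx=25+(-9)=16
halt.

16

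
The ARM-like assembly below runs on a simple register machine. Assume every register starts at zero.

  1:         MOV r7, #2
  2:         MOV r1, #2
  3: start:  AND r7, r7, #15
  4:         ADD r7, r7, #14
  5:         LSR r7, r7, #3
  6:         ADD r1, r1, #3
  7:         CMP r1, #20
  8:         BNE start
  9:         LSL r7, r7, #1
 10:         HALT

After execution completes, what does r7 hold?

4

r7=2
r1=2
r7=2&15=2
r7=2+14=16
r7=16>>3=2
r1=2+3=5
CMP r1, #20  (cmp 5,20)
BNE start: taken
r7=2&15=2
r7=2+14=16
r7=16>>3=2
r1=5+3=8
CMP r1, #20  (cmp 8,20)
BNE start: taken
r7=2&15=2
r7=2+14=16
r7=16>>3=2
r1=8+3=11
CMP r1, #20  (cmp 11,20)
BNE start: taken
r7=2&15=2
r7=2+14=16
r7=16>>3=2
r1=11+3=14
CMP r1, #20  (cmp 14,20)
BNE start: taken
r7=2&15=2
r7=2+14=16
r7=16>>3=2
r1=14+3=17
CMP r1, #20  (cmp 17,20)
BNE start: taken
r7=2&15=2
r7=2+14=16
r7=16>>3=2
r1=17+3=20
CMP r1, #20  (cmp 20,20)
BNE start: not taken
r7=2<<1=4
halt.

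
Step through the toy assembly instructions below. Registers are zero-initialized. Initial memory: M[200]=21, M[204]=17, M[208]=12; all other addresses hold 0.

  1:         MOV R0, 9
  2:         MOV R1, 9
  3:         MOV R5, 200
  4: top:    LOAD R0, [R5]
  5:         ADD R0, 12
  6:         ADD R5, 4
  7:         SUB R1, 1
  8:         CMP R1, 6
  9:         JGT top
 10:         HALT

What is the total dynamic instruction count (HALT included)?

22

R0=9
R1=9
R5=200
R0=M[200]=21
R0=21+12=33
R5=200+4=204
R1=9-1=8
CMP R1, 6  (cmp 8,6)
JGT top: taken
R0=M[204]=17
R0=17+12=29
R5=204+4=208
R1=8-1=7
CMP R1, 6  (cmp 7,6)
JGT top: taken
R0=M[208]=12
R0=12+12=24
R5=208+4=212
R1=7-1=6
CMP R1, 6  (cmp 6,6)
JGT top: not taken
halt.
Total executed instructions: 22.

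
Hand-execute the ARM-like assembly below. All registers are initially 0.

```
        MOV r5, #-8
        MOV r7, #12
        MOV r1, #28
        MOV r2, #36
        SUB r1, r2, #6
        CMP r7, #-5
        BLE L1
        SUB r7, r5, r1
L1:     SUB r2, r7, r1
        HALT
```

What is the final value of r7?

-38

r5=-8
r7=12
r1=28
r2=36
r1=36-6=30
CMP r7, #-5  (cmp 12,-5)
BLE L1: not taken
r7=(-8)-30=-38
r2=(-38)-30=-68
halt.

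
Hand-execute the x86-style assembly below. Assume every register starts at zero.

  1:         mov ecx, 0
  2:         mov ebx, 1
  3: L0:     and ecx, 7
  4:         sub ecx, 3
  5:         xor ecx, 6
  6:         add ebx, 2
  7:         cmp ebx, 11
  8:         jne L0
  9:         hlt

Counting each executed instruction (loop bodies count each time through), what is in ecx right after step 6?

after mov ecx, 0: ecx=0
after mov ebx, 1: ebx=1
after and ecx, 7: ecx=0&7=0
after sub ecx, 3: ecx=0-3=-3
after xor ecx, 6: ecx=(-3)^6=-5
after add ebx, 2: ebx=1+2=3
After step 6: ecx = -5.

-5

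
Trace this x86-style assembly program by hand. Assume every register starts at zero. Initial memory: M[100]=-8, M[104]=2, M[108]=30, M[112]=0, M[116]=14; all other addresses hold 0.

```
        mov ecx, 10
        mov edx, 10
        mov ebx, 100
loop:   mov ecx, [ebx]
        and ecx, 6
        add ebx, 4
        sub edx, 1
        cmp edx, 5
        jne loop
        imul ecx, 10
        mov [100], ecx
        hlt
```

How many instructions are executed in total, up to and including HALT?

ecx=10
edx=10
ebx=100
ecx=M[100]=-8
ecx=(-8)&6=0
ebx=100+4=104
edx=10-1=9
cmp edx, 5  (cmp 9,5)
jne loop: taken
ecx=M[104]=2
ecx=2&6=2
ebx=104+4=108
edx=9-1=8
cmp edx, 5  (cmp 8,5)
jne loop: taken
ecx=M[108]=30
ecx=30&6=6
ebx=108+4=112
edx=8-1=7
cmp edx, 5  (cmp 7,5)
jne loop: taken
ecx=M[112]=0
ecx=0&6=0
ebx=112+4=116
edx=7-1=6
cmp edx, 5  (cmp 6,5)
jne loop: taken
ecx=M[116]=14
ecx=14&6=6
ebx=116+4=120
edx=6-1=5
cmp edx, 5  (cmp 5,5)
jne loop: not taken
ecx=6*10=60
mov [100], ecx → M[100]=60
halt.
Total executed instructions: 36.

36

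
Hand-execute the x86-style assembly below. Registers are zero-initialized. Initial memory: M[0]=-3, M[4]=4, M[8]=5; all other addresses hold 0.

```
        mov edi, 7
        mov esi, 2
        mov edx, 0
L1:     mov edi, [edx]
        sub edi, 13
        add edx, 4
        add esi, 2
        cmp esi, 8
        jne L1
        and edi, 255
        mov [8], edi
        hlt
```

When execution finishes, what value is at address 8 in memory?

248

edi=7
esi=2
edx=0
edi=M[0]=-3
edi=(-3)-13=-16
edx=0+4=4
esi=2+2=4
cmp esi, 8  (cmp 4,8)
jne L1: taken
edi=M[4]=4
edi=4-13=-9
edx=4+4=8
esi=4+2=6
cmp esi, 8  (cmp 6,8)
jne L1: taken
edi=M[8]=5
edi=5-13=-8
edx=8+4=12
esi=6+2=8
cmp esi, 8  (cmp 8,8)
jne L1: not taken
edi=(-8)&255=248
mov [8], edi → M[8]=248
halt.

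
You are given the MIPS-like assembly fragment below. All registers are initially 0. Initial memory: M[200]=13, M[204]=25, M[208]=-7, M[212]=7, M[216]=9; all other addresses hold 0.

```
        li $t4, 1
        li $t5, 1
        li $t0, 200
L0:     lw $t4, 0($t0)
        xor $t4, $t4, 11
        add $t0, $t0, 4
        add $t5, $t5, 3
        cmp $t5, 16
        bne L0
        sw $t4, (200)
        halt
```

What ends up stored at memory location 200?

2

after li $t4, 1: $t4=1
after li $t5, 1: $t5=1
after li $t0, 200: $t0=200
after lw $t4, 0($t0): $t4=M[200]=13
after xor $t4, $t4, 11: $t4=13^11=6
after add $t0, $t0, 4: $t0=200+4=204
after add $t5, $t5, 3: $t5=1+3=4
cmp $t5, 16  (cmp 4,16)
bne L0: taken
after lw $t4, 0($t0): $t4=M[204]=25
after xor $t4, $t4, 11: $t4=25^11=18
after add $t0, $t0, 4: $t0=204+4=208
after add $t5, $t5, 3: $t5=4+3=7
cmp $t5, 16  (cmp 7,16)
bne L0: taken
after lw $t4, 0($t0): $t4=M[208]=-7
after xor $t4, $t4, 11: $t4=(-7)^11=-14
after add $t0, $t0, 4: $t0=208+4=212
after add $t5, $t5, 3: $t5=7+3=10
cmp $t5, 16  (cmp 10,16)
bne L0: taken
after lw $t4, 0($t0): $t4=M[212]=7
after xor $t4, $t4, 11: $t4=7^11=12
after add $t0, $t0, 4: $t0=212+4=216
after add $t5, $t5, 3: $t5=10+3=13
cmp $t5, 16  (cmp 13,16)
bne L0: taken
after lw $t4, 0($t0): $t4=M[216]=9
after xor $t4, $t4, 11: $t4=9^11=2
after add $t0, $t0, 4: $t0=216+4=220
after add $t5, $t5, 3: $t5=13+3=16
cmp $t5, 16  (cmp 16,16)
bne L0: not taken
sw $t4, (200) → M[200]=2
halt.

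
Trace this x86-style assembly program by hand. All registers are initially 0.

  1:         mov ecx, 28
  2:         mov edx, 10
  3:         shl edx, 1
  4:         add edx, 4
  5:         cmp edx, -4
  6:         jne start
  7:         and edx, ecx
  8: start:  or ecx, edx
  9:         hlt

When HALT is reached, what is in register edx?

24

mov ecx, 28 → ecx=28
mov edx, 10 → edx=10
shl edx, 1 → edx=10<<1=20
add edx, 4 → edx=20+4=24
cmp edx, -4  (cmp 24,-4)
jne start: taken
or ecx, edx → ecx=28|24=28
halt.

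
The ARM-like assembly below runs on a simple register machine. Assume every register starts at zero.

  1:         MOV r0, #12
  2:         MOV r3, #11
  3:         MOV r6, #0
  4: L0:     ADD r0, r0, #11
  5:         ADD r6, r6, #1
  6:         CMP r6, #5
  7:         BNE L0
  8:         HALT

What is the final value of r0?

after MOV r0, #12: r0=12
after MOV r3, #11: r3=11
after MOV r6, #0: r6=0
after ADD r0, r0, #11: r0=12+11=23
after ADD r6, r6, #1: r6=0+1=1
CMP r6, #5  (cmp 1,5)
BNE L0: taken
after ADD r0, r0, #11: r0=23+11=34
after ADD r6, r6, #1: r6=1+1=2
CMP r6, #5  (cmp 2,5)
BNE L0: taken
after ADD r0, r0, #11: r0=34+11=45
after ADD r6, r6, #1: r6=2+1=3
CMP r6, #5  (cmp 3,5)
BNE L0: taken
after ADD r0, r0, #11: r0=45+11=56
after ADD r6, r6, #1: r6=3+1=4
CMP r6, #5  (cmp 4,5)
BNE L0: taken
after ADD r0, r0, #11: r0=56+11=67
after ADD r6, r6, #1: r6=4+1=5
CMP r6, #5  (cmp 5,5)
BNE L0: not taken
halt.

67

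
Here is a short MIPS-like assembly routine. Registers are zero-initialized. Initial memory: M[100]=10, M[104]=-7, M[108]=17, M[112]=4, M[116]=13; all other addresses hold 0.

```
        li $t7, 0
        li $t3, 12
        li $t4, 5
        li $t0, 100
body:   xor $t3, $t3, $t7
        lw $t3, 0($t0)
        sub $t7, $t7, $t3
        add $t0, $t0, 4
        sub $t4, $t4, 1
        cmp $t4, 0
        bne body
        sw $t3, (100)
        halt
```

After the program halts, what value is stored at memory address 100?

13

$t7=0
$t3=12
$t4=5
$t0=100
$t3=12^0=12
$t3=M[100]=10
$t7=0-10=-10
$t0=100+4=104
$t4=5-1=4
cmp $t4, 0  (cmp 4,0)
bne body: taken
$t3=10^(-10)=-4
$t3=M[104]=-7
$t7=(-10)-(-7)=-3
$t0=104+4=108
$t4=4-1=3
cmp $t4, 0  (cmp 3,0)
bne body: taken
$t3=(-7)^(-3)=4
$t3=M[108]=17
$t7=(-3)-17=-20
$t0=108+4=112
$t4=3-1=2
cmp $t4, 0  (cmp 2,0)
bne body: taken
$t3=17^(-20)=-3
$t3=M[112]=4
$t7=(-20)-4=-24
$t0=112+4=116
$t4=2-1=1
cmp $t4, 0  (cmp 1,0)
bne body: taken
$t3=4^(-24)=-20
$t3=M[116]=13
$t7=(-24)-13=-37
$t0=116+4=120
$t4=1-1=0
cmp $t4, 0  (cmp 0,0)
bne body: not taken
sw $t3, (100) → M[100]=13
halt.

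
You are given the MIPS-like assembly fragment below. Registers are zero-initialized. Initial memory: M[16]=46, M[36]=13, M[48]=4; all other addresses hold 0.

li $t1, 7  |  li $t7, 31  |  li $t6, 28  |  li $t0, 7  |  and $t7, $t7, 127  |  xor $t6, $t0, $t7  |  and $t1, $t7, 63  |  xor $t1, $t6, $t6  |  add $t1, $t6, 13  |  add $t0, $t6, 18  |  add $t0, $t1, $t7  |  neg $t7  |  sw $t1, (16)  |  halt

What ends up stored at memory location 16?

after li $t1, 7: $t1=7
after li $t7, 31: $t7=31
after li $t6, 28: $t6=28
after li $t0, 7: $t0=7
after and $t7, $t7, 127: $t7=31&127=31
after xor $t6, $t0, $t7: $t6=7^31=24
after and $t1, $t7, 63: $t1=31&63=31
after xor $t1, $t6, $t6: $t1=24^24=0
after add $t1, $t6, 13: $t1=24+13=37
after add $t0, $t6, 18: $t0=24+18=42
after add $t0, $t1, $t7: $t0=37+31=68
after neg $t7: $t7=-(31)=-31
sw $t1, (16) → M[16]=37
halt.

37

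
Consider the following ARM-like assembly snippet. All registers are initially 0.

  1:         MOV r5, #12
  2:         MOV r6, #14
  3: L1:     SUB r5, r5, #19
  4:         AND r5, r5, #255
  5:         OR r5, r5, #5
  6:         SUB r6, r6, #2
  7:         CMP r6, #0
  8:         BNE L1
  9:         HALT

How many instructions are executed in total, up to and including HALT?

r5=12
r6=14
r5=12-19=-7
r5=(-7)&255=249
r5=249|5=253
r6=14-2=12
CMP r6, #0  (cmp 12,0)
BNE L1: taken
r5=253-19=234
r5=234&255=234
r5=234|5=239
r6=12-2=10
CMP r6, #0  (cmp 10,0)
BNE L1: taken
r5=239-19=220
r5=220&255=220
r5=220|5=221
r6=10-2=8
CMP r6, #0  (cmp 8,0)
BNE L1: taken
r5=221-19=202
r5=202&255=202
r5=202|5=207
r6=8-2=6
CMP r6, #0  (cmp 6,0)
BNE L1: taken
r5=207-19=188
r5=188&255=188
r5=188|5=189
r6=6-2=4
CMP r6, #0  (cmp 4,0)
BNE L1: taken
r5=189-19=170
r5=170&255=170
r5=170|5=175
r6=4-2=2
CMP r6, #0  (cmp 2,0)
BNE L1: taken
r5=175-19=156
r5=156&255=156
r5=156|5=157
r6=2-2=0
CMP r6, #0  (cmp 0,0)
BNE L1: not taken
halt.
Total executed instructions: 45.

45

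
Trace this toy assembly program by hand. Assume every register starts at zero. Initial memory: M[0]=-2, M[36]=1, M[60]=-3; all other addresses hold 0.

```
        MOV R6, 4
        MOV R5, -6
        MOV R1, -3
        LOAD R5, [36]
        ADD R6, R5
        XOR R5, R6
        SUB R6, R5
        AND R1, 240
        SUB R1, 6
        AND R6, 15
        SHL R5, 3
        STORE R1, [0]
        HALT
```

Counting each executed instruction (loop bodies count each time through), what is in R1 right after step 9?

234

R6=4
R5=-6
R1=-3
R5=M[36]=1
R6=4+1=5
R5=1^5=4
R6=5-4=1
R1=(-3)&240=240
R1=240-6=234
After step 9: R1 = 234.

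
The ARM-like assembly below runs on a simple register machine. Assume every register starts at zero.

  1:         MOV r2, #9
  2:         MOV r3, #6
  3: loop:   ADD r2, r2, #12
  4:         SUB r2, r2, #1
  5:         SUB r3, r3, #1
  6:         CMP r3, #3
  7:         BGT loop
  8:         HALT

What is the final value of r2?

42

r2=9
r3=6
r2=9+12=21
r2=21-1=20
r3=6-1=5
CMP r3, #3  (cmp 5,3)
BGT loop: taken
r2=20+12=32
r2=32-1=31
r3=5-1=4
CMP r3, #3  (cmp 4,3)
BGT loop: taken
r2=31+12=43
r2=43-1=42
r3=4-1=3
CMP r3, #3  (cmp 3,3)
BGT loop: not taken
halt.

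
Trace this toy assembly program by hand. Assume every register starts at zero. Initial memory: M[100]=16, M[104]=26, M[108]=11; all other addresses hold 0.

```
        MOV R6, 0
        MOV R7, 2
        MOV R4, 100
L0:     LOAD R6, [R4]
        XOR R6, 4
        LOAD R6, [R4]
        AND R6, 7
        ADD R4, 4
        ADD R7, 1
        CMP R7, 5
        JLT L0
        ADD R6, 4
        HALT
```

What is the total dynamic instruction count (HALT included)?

29

R6=0
R7=2
R4=100
R6=M[100]=16
R6=16^4=20
R6=M[100]=16
R6=16&7=0
R4=100+4=104
R7=2+1=3
CMP R7, 5  (cmp 3,5)
JLT L0: taken
R6=M[104]=26
R6=26^4=30
R6=M[104]=26
R6=26&7=2
R4=104+4=108
R7=3+1=4
CMP R7, 5  (cmp 4,5)
JLT L0: taken
R6=M[108]=11
R6=11^4=15
R6=M[108]=11
R6=11&7=3
R4=108+4=112
R7=4+1=5
CMP R7, 5  (cmp 5,5)
JLT L0: not taken
R6=3+4=7
halt.
Total executed instructions: 29.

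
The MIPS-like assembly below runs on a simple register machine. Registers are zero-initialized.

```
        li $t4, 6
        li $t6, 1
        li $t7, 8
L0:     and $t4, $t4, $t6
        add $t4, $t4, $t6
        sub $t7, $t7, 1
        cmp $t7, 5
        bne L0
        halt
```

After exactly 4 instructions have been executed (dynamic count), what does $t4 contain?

0

li $t4, 6 → $t4=6
li $t6, 1 → $t6=1
li $t7, 8 → $t7=8
and $t4, $t4, $t6 → $t4=6&1=0
After step 4: $t4 = 0.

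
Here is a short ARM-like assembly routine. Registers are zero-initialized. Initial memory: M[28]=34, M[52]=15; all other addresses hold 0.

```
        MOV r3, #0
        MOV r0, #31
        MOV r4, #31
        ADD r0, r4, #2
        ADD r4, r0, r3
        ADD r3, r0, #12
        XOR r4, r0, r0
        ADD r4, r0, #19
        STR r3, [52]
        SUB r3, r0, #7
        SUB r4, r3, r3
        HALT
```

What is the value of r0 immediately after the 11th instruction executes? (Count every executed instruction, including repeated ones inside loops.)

r3=0
r0=31
r4=31
r0=31+2=33
r4=33+0=33
r3=33+12=45
r4=33^33=0
r4=33+19=52
STR r3, [52] → M[52]=45
r3=33-7=26
r4=26-26=0
After step 11: r0 = 33.

33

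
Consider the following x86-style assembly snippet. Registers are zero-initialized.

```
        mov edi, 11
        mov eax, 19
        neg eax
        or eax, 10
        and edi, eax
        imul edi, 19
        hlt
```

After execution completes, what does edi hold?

209

edi=11
eax=19
eax=-(19)=-19
eax=(-19)|10=-17
edi=11&(-17)=11
edi=11*19=209
halt.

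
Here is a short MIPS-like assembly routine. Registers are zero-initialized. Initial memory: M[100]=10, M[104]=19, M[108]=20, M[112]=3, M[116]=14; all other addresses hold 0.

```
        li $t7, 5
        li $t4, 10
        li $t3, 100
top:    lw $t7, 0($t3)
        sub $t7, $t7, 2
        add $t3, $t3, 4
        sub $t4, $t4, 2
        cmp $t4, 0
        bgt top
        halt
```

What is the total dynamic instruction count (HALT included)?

34

after li $t7, 5: $t7=5
after li $t4, 10: $t4=10
after li $t3, 100: $t3=100
after lw $t7, 0($t3): $t7=M[100]=10
after sub $t7, $t7, 2: $t7=10-2=8
after add $t3, $t3, 4: $t3=100+4=104
after sub $t4, $t4, 2: $t4=10-2=8
cmp $t4, 0  (cmp 8,0)
bgt top: taken
after lw $t7, 0($t3): $t7=M[104]=19
after sub $t7, $t7, 2: $t7=19-2=17
after add $t3, $t3, 4: $t3=104+4=108
after sub $t4, $t4, 2: $t4=8-2=6
cmp $t4, 0  (cmp 6,0)
bgt top: taken
after lw $t7, 0($t3): $t7=M[108]=20
after sub $t7, $t7, 2: $t7=20-2=18
after add $t3, $t3, 4: $t3=108+4=112
after sub $t4, $t4, 2: $t4=6-2=4
cmp $t4, 0  (cmp 4,0)
bgt top: taken
after lw $t7, 0($t3): $t7=M[112]=3
after sub $t7, $t7, 2: $t7=3-2=1
after add $t3, $t3, 4: $t3=112+4=116
after sub $t4, $t4, 2: $t4=4-2=2
cmp $t4, 0  (cmp 2,0)
bgt top: taken
after lw $t7, 0($t3): $t7=M[116]=14
after sub $t7, $t7, 2: $t7=14-2=12
after add $t3, $t3, 4: $t3=116+4=120
after sub $t4, $t4, 2: $t4=2-2=0
cmp $t4, 0  (cmp 0,0)
bgt top: not taken
halt.
Total executed instructions: 34.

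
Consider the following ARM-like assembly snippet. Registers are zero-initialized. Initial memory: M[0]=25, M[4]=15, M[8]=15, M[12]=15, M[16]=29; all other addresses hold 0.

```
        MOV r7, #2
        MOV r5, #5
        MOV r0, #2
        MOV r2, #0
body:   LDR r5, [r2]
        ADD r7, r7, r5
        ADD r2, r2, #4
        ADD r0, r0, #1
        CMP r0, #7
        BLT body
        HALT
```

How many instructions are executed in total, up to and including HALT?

35

MOV r7, #2 → r7=2
MOV r5, #5 → r5=5
MOV r0, #2 → r0=2
MOV r2, #0 → r2=0
LDR r5, [r2] → r5=M[0]=25
ADD r7, r7, r5 → r7=2+25=27
ADD r2, r2, #4 → r2=0+4=4
ADD r0, r0, #1 → r0=2+1=3
CMP r0, #7  (cmp 3,7)
BLT body: taken
LDR r5, [r2] → r5=M[4]=15
ADD r7, r7, r5 → r7=27+15=42
ADD r2, r2, #4 → r2=4+4=8
ADD r0, r0, #1 → r0=3+1=4
CMP r0, #7  (cmp 4,7)
BLT body: taken
LDR r5, [r2] → r5=M[8]=15
ADD r7, r7, r5 → r7=42+15=57
ADD r2, r2, #4 → r2=8+4=12
ADD r0, r0, #1 → r0=4+1=5
CMP r0, #7  (cmp 5,7)
BLT body: taken
LDR r5, [r2] → r5=M[12]=15
ADD r7, r7, r5 → r7=57+15=72
ADD r2, r2, #4 → r2=12+4=16
ADD r0, r0, #1 → r0=5+1=6
CMP r0, #7  (cmp 6,7)
BLT body: taken
LDR r5, [r2] → r5=M[16]=29
ADD r7, r7, r5 → r7=72+29=101
ADD r2, r2, #4 → r2=16+4=20
ADD r0, r0, #1 → r0=6+1=7
CMP r0, #7  (cmp 7,7)
BLT body: not taken
halt.
Total executed instructions: 35.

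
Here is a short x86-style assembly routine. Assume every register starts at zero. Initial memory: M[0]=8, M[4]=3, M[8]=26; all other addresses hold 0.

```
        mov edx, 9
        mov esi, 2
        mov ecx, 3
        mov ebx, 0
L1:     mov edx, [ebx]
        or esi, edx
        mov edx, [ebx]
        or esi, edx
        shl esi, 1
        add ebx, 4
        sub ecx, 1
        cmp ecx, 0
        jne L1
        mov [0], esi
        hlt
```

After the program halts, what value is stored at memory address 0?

edx=9
esi=2
ecx=3
ebx=0
edx=M[0]=8
esi=2|8=10
edx=M[0]=8
esi=10|8=10
esi=10<<1=20
ebx=0+4=4
ecx=3-1=2
cmp ecx, 0  (cmp 2,0)
jne L1: taken
edx=M[4]=3
esi=20|3=23
edx=M[4]=3
esi=23|3=23
esi=23<<1=46
ebx=4+4=8
ecx=2-1=1
cmp ecx, 0  (cmp 1,0)
jne L1: taken
edx=M[8]=26
esi=46|26=62
edx=M[8]=26
esi=62|26=62
esi=62<<1=124
ebx=8+4=12
ecx=1-1=0
cmp ecx, 0  (cmp 0,0)
jne L1: not taken
mov [0], esi → M[0]=124
halt.

124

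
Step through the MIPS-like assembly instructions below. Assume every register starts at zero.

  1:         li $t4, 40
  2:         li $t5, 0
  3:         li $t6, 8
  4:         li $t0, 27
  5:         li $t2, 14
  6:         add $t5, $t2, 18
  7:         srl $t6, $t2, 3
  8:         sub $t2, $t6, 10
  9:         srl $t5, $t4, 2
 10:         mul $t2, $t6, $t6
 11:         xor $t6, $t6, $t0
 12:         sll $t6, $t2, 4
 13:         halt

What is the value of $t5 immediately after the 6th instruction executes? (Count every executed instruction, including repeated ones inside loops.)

32

li $t4, 40 → $t4=40
li $t5, 0 → $t5=0
li $t6, 8 → $t6=8
li $t0, 27 → $t0=27
li $t2, 14 → $t2=14
add $t5, $t2, 18 → $t5=14+18=32
After step 6: $t5 = 32.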